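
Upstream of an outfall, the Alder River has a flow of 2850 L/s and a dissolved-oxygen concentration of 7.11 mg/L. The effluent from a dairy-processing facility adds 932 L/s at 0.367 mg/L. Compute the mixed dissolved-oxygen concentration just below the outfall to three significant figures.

5.45 mg/L

Flow-weighted mixing: C = (Q_r C_r + Q_w C_w)/(Q_r + Q_w)
= (2850×7.11 + 932×0.367)/(2850 + 932) = 20610/3782 = 5.448 mg/L.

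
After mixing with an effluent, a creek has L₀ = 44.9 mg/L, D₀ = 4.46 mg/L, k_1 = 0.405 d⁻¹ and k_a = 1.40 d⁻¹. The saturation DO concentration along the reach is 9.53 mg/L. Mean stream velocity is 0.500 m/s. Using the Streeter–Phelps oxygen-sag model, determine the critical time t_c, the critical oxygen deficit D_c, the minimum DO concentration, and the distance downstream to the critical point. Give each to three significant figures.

t_c ≈ 0.965 d; D_c ≈ 8.79 mg/L; min DO ≈ 0.744 mg/L; x_c ≈ 41.7 km

At the critical point dD/dt = 0, so k_1 L₀ e^(−k_1 t) = k_a D. Substituting D(t) from the Streeter–Phelps equation and solving for t gives
t_c = ln[(k_a/k_1)(1 − D₀(k_a−k_1)/(k_1 L₀))] / (k_a−k_1).
Here k_a−k_1 = 0.9950 d⁻¹ and 1 − D₀(k_a−k_1)/(k_1 L₀) = 1 − 4.46×0.9950/(0.405×44.9) = 0.7560, so
t_c = ln(3.457 × 0.7560) / 0.9950 = 0.9606 / 0.9950 = 0.9654 d.
D_c = (k_1/k_a) L₀ e^(−k_1 t_c) = (0.405/1.40) × 44.9 × e^(−0.405×0.9654) = 0.2893 × 44.9 × 0.6764 = 8.786 mg/L.
Minimum DO = C_s − D_c = 9.53 − 8.786 = 0.7444 mg/L.
x_c = v t_c = 0.500 m/s × 0.9654 d × 86400 s/d = 41710 m ≈ 41.7 km.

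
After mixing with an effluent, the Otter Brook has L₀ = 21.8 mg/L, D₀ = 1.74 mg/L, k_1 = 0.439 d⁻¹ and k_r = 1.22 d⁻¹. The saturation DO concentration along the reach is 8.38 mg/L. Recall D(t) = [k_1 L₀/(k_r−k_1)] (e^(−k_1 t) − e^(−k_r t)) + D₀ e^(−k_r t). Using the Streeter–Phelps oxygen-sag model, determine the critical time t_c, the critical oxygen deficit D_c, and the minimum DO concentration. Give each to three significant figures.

t_c ≈ 1.11 d; D_c ≈ 4.81 mg/L; min DO ≈ 3.57 mg/L

With k_r/k_1 = 2.779 and 1 − D₀(k_r−k_1)/(k_1 L₀) = 0.8580,
t_c = ln(2.779 × 0.8580) / (1.22 − 0.439) = ln(2.384) / 0.7810 = 0.8690/0.7810 = 1.113 d.
L(t_c) = L₀ e^(−k_1 t_c) = 21.8 × 0.6136 = 13.38 mg/L, and at the critical point k_r D_c = k_1 L, so D_c = (0.439/1.22) × 13.38 = 4.813 mg/L.
Minimum DO = C_s − D_c = 8.38 − 4.813 = 3.567 mg/L.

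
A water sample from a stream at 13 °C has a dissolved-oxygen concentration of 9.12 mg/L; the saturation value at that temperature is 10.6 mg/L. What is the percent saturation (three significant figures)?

% saturation = C/C_s × 100 = 9.12/10.6 × 100 = 86.0 %.

86.0 % saturation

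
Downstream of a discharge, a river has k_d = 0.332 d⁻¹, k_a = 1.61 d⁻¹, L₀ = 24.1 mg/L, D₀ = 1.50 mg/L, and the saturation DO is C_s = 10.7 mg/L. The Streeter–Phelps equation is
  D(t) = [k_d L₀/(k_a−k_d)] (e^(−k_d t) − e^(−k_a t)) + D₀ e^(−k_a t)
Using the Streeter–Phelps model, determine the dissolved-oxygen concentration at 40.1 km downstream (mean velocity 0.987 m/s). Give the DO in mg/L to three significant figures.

DO ≈ 7.58 mg/L

Travel time t = x/v = 40.1 km / (0.987 m/s) = 40100 m / 0.987 m/s = 40630 s = 0.4702 d.
k_d L₀/(k_a−k_d) = 0.332×24.1/(1.61−0.332) = 8.001/1.278 = 6.261 mg/L.
e^(−k_d t) = e^(−0.332×0.4702) = 0.8555; e^(−k_a t) = e^(−1.61×0.4702) = 0.4690.
D = 6.261 × (0.8555 − 0.4690) + 1.50 × 0.4690 = 2.419 + 0.7036 = 3.123 mg/L.
DO = C_s − D = 10.7 − 3.123 = 7.577 mg/L.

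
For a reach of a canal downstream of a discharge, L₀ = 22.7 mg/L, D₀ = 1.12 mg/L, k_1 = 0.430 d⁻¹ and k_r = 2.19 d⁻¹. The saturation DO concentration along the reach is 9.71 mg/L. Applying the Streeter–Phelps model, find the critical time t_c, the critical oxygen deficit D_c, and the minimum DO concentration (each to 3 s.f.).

t_c ≈ 0.797 d; D_c ≈ 3.16 mg/L; min DO ≈ 6.55 mg/L

At the critical point dD/dt = 0, so k_1 L₀ e^(−k_1 t) = k_r D. Substituting D(t) from the Streeter–Phelps equation and solving for t gives
t_c = ln[(k_r/k_1)(1 − D₀(k_r−k_1)/(k_1 L₀))] / (k_r−k_1).
Here k_r−k_1 = 1.760 d⁻¹ and 1 − D₀(k_r−k_1)/(k_1 L₀) = 1 − 1.12×1.760/(0.430×22.7) = 0.7981, so
t_c = ln(5.093 × 0.7981) / 1.760 = 1.402 / 1.760 = 0.7968 d.
L(t_c) = L₀ e^(−k_1 t_c) = 22.7 × 0.7099 = 16.12 mg/L, and at the critical point k_r D_c = k_1 L, so D_c = (0.430/2.19) × 16.12 = 3.164 mg/L.
Minimum DO = C_s − D_c = 9.71 − 3.164 = 6.546 mg/L.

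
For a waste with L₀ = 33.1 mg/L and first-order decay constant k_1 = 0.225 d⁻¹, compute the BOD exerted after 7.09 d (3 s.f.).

y_t = L₀(1 − e^(−k_1 t)) = 33.1 × (1 − e^(−0.225×7.09))
= 33.1 × (1 − 0.2029) = 33.1 × 0.7971 = 26.39 mg/L.

y ≈ 26.4 mg/L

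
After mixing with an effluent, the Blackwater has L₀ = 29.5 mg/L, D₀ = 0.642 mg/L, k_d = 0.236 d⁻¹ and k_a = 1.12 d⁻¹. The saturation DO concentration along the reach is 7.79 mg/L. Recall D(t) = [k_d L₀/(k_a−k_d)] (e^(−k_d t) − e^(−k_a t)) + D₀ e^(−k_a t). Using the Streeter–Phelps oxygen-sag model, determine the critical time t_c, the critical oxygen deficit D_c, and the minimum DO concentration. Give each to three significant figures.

t_c ≈ 1.67 d; D_c ≈ 4.20 mg/L; min DO ≈ 3.59 mg/L

At the critical point dD/dt = 0, so k_d L₀ e^(−k_d t) = k_a D. Substituting D(t) from the Streeter–Phelps equation and solving for t gives
t_c = ln[(k_a/k_d)(1 − D₀(k_a−k_d)/(k_d L₀))] / (k_a−k_d).
Here k_a−k_d = 0.8840 d⁻¹ and 1 − D₀(k_a−k_d)/(k_d L₀) = 1 − 0.642×0.8840/(0.236×29.5) = 0.9185, so
t_c = ln(4.746 × 0.9185) / 0.8840 = 1.472 / 0.8840 = 1.665 d.
D_c = (k_d/k_a) L₀ e^(−k_d t_c) = (0.236/1.12) × 29.5 × e^(−0.236×1.665) = 0.2107 × 29.5 × 0.6750 = 4.196 mg/L.
Minimum DO = C_s − D_c = 7.79 − 4.196 = 3.594 mg/L.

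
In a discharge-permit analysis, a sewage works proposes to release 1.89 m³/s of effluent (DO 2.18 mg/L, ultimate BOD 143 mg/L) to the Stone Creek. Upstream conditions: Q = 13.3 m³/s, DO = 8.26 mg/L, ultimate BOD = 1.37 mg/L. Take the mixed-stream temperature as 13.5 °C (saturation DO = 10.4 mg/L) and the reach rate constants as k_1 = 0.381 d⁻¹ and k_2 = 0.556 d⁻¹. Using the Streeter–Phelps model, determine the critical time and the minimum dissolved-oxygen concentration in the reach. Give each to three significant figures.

t_c ≈ 1.74 d; minimum DO ≈ 3.71 mg/L

Mixed DO = (13.3×8.26 + 1.89×2.18)/(13.3+1.89) = 114.0/15.19 = 7.504 mg/L.
Mixed L₀ = (13.3×1.37 + 1.89×143)/(15.19) = 288.5/15.19 = 18.99 mg/L.
Initial deficit D₀ = C_s − DO₀ = 10.4 − 7.504 = 2.896 mg/L.
t_c = (1/0.1750) ln[(0.556/0.381)(1 − 2.896×0.1750/(0.381×18.99))] = 5.714 × ln(1.357) = 1.745 d.
D_c = (0.381/0.556) × 18.99 × e^(−0.381×1.745) = 0.6853 × 18.99 × 0.5144 = 6.694 mg/L.
Minimum DO = 10.4 − 6.694 = 3.706 mg/L.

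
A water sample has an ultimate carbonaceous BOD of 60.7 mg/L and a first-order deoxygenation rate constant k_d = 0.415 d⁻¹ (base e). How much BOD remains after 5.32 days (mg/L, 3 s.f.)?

L ≈ 6.67 mg/L

L_t = L₀ e^(−k_d t) = 60.7 × e^(−0.415×5.32) = 60.7 × 0.1099 = 6.673 mg/L.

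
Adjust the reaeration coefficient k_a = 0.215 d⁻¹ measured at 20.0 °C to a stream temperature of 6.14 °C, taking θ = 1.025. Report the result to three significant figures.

k_a ≈ 0.153 d⁻¹

k_a(T₂) = k_a(T₁) · θ^(T₂−T₁) = 0.215 × 1.025^(6.14−20.0)
= 0.215 × 1.025^-13.9 = 0.215 × 0.7102 = 0.1527 d⁻¹.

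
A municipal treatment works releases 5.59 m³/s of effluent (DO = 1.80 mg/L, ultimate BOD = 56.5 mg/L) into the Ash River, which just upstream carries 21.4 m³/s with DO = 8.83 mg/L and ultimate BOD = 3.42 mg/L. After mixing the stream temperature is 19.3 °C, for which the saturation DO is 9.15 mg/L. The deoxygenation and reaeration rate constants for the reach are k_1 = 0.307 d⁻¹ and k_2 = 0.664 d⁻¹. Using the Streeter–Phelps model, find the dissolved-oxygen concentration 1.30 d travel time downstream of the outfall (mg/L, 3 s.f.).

DO ≈ 5.31 mg/L

Mixed DO = (21.4×8.83 + 5.59×1.80)/(21.4+5.59) = 199.0/26.99 = 7.374 mg/L.
Mixed L₀ = (21.4×3.42 + 5.59×56.5)/(26.99) = 389.0/26.99 = 14.41 mg/L.
Initial deficit D₀ = C_s − DO₀ = 9.15 − 7.374 = 1.776 mg/L.
D(1.30) = [0.307×14.41/(0.664−0.307)](e^(−0.307×1.30) − e^(−0.664×1.30)) + 1.776 e^(−0.664×1.30)
= 12.39 × (0.6709 − 0.4218) + 1.776 × 0.4218 = 3.837 mg/L.
DO = 9.15 − 3.837 = 5.313 mg/L.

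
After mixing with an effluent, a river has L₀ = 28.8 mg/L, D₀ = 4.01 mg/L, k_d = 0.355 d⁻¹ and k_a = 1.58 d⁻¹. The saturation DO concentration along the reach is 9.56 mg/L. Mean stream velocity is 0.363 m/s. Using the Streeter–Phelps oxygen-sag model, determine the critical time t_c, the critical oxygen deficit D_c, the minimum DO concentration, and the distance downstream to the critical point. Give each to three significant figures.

t_c ≈ 0.684 d; D_c ≈ 5.08 mg/L; min DO ≈ 4.48 mg/L; x_c ≈ 21.5 km

With k_a/k_d = 4.451 and 1 − D₀(k_a−k_d)/(k_d L₀) = 0.5195,
t_c = ln(4.451 × 0.5195) / (1.58 − 0.355) = ln(2.312) / 1.225 = 0.8382/1.225 = 0.6843 d.
D_c = (k_d/k_a) L₀ e^(−k_d t_c) = (0.355/1.58) × 28.8 × e^(−0.355×0.6843) = 0.2247 × 28.8 × 0.7843 = 5.075 mg/L.
Minimum DO = C_s − D_c = 9.56 − 5.075 = 4.485 mg/L.
x_c = v t_c = 0.363 m/s × 0.6843 d × 86400 s/d = 21460 m ≈ 21.5 km.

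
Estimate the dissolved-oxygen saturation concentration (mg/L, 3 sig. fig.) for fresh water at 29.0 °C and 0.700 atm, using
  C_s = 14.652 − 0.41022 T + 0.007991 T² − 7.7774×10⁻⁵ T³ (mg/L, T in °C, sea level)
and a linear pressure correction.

C_s ≈ 5.31 mg/L

At sea level: C_s = 14.652 − 0.41022×29.0 + 0.007991×29.0² − 7.7774×10⁻⁵×29.0³ = 7.579 mg/L.
Pressure correction: C_s' = 7.579 × 0.700 = 5.305 mg/L.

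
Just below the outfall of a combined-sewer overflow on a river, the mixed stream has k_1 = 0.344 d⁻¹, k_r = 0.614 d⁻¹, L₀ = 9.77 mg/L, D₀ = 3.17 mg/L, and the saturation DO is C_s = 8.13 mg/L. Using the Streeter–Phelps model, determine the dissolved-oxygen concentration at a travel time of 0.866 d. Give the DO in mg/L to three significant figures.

DO ≈ 4.34 mg/L

k_1 L₀/(k_r−k_1) = 0.344×9.77/(0.614−0.344) = 3.361/0.2700 = 12.45 mg/L.
e^(−k_1 t) = e^(−0.344×0.8660) = 0.7424; e^(−k_r t) = e^(−0.614×0.8660) = 0.5876.
D = 12.45 × (0.7424 − 0.5876) + 3.17 × 0.5876 = 1.927 + 1.863 = 3.789 mg/L.
DO = C_s − D = 8.13 − 3.789 = 4.341 mg/L.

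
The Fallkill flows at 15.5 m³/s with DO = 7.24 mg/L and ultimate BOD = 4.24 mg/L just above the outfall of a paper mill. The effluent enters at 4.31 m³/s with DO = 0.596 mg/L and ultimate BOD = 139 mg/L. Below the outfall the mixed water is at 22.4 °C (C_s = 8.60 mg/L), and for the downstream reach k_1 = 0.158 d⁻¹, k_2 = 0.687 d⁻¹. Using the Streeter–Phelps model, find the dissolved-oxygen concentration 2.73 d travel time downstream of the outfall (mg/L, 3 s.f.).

Mixed DO = (15.5×7.24 + 4.31×0.596)/(15.5+4.31) = 114.8/19.81 = 5.794 mg/L.
Mixed L₀ = (15.5×4.24 + 4.31×139)/(19.81) = 664.8/19.81 = 33.56 mg/L.
Initial deficit D₀ = C_s − DO₀ = 8.60 − 5.794 = 2.806 mg/L.
D(2.73) = [0.158×33.56/(0.687−0.158)](e^(−0.158×2.73) − e^(−0.687×2.73)) + 2.806 e^(−0.687×2.73)
= 10.02 × (0.6496 − 0.1533) + 2.806 × 0.1533 = 5.405 mg/L.
DO = 8.60 − 5.405 = 3.195 mg/L.

DO ≈ 3.19 mg/L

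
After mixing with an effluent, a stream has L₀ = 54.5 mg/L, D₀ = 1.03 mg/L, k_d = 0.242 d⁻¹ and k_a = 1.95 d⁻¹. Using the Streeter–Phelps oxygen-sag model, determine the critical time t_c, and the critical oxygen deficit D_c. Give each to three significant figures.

t_c ≈ 1.14 d; D_c ≈ 5.14 mg/L

At the critical point dD/dt = 0, so k_d L₀ e^(−k_d t) = k_a D. Substituting D(t) from the Streeter–Phelps equation and solving for t gives
t_c = ln[(k_a/k_d)(1 − D₀(k_a−k_d)/(k_d L₀))] / (k_a−k_d).
Here k_a−k_d = 1.708 d⁻¹ and 1 − D₀(k_a−k_d)/(k_d L₀) = 1 − 1.03×1.708/(0.242×54.5) = 0.8666, so
t_c = ln(8.058 × 0.8666) / 1.708 = 1.943 / 1.708 = 1.138 d.
L(t_c) = L₀ e^(−k_d t_c) = 54.5 × 0.7593 = 41.38 mg/L, and at the critical point k_a D_c = k_d L, so D_c = (0.242/1.95) × 41.38 = 5.136 mg/L.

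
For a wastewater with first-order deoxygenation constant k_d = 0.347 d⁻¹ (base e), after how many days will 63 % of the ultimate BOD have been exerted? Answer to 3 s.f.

y/L₀ = 1 − e^(−k_d t) = 0.63 ⇒ e^(−k_d t) = 0.370
t = −ln(0.370) / 0.347 = 0.9943 / 0.347 = 2.865 d.

t ≈ 2.87 d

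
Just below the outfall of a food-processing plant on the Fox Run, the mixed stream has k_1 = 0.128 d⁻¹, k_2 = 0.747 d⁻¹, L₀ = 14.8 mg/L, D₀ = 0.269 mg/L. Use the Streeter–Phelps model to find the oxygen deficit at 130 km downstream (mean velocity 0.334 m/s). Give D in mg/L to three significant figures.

Travel time t = x/v = 130 km / (0.334 m/s) = 130000 m / 0.334 m/s = 389200 s = 4.505 d.
k_1 L₀/(k_2−k_1) = 0.128×14.8/(0.747−0.128) = 1.894/0.6190 = 3.060 mg/L.
e^(−k_1 t) = e^(−0.128×4.505) = 0.5618; e^(−k_2 t) = e^(−0.747×4.505) = 0.03456.
D = 3.060 × (0.5618 − 0.03456) + 0.269 × 0.03456 = 1.614 + 0.009296 = 1.623 mg/L.

D ≈ 1.62 mg/L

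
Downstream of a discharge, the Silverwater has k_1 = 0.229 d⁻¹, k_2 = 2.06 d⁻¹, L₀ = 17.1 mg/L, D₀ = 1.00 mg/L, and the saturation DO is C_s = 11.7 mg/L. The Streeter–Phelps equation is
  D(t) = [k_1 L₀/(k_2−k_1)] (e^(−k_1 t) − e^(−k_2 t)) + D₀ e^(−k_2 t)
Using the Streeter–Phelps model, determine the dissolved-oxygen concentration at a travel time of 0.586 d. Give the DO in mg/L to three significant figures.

k_1 L₀/(k_2−k_1) = 0.229×17.1/(2.06−0.229) = 3.916/1.831 = 2.139 mg/L.
e^(−k_1 t) = e^(−0.229×0.5860) = 0.8744; e^(−k_2 t) = e^(−2.06×0.5860) = 0.2990.
D = 2.139 × (0.8744 − 0.2990) + 1.00 × 0.2990 = 1.231 + 0.2990 = 1.530 mg/L.
DO = C_s − D = 11.7 − 1.530 = 10.17 mg/L.

DO ≈ 10.2 mg/L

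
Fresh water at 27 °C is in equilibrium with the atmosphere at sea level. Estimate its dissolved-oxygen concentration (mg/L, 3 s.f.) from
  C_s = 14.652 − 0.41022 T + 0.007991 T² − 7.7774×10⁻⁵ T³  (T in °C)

C_s ≈ 7.87 mg/L

C_s = 14.652 − 0.41022×27 + 0.007991×27² − 7.7774×10⁻⁵×27³ = 7.871 mg/L.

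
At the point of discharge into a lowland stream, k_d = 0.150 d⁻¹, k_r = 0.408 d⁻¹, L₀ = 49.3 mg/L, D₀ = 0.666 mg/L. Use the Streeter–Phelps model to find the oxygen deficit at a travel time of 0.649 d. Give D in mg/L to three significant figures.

D ≈ 4.52 mg/L

k_d L₀/(k_r−k_d) = 0.150×49.3/(0.408−0.150) = 7.395/0.2580 = 28.66 mg/L.
e^(−k_d t) = e^(−0.150×0.6490) = 0.9072; e^(−k_r t) = e^(−0.408×0.6490) = 0.7674.
D = 28.66 × (0.9072 − 0.7674) + 0.666 × 0.7674 = 4.009 + 0.5111 = 4.520 mg/L.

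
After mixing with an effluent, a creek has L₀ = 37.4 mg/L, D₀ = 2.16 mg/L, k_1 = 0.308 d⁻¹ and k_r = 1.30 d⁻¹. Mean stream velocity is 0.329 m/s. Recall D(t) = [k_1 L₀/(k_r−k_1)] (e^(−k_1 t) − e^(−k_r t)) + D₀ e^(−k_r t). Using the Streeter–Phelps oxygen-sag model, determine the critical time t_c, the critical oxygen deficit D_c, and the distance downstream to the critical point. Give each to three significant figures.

t_c = [1/(k_r−k_1)] ln[(k_r/k_1)(1 − D₀(k_r−k_1)/(k_1 L₀))]
= [1/(1.30−0.308)] ln[(1.30/0.308)(1 − 2.16×0.9920/(0.308×37.4))]
= (1/0.9920) ln[4.221 × 0.8140] = 1.008 × ln(3.436) = 1.008 × 1.234 = 1.244 d.
D_c = (k_1/k_r) L₀ e^(−k_1 t_c) = (0.308/1.30) × 37.4 × e^(−0.308×1.244) = 0.2369 × 37.4 × 0.6817 = 6.040 mg/L.
x_c = v t_c = 0.329 m/s × 1.244 d × 86400 s/d = 35370 m ≈ 35.4 km.

t_c ≈ 1.24 d; D_c ≈ 6.04 mg/L; x_c ≈ 35.4 km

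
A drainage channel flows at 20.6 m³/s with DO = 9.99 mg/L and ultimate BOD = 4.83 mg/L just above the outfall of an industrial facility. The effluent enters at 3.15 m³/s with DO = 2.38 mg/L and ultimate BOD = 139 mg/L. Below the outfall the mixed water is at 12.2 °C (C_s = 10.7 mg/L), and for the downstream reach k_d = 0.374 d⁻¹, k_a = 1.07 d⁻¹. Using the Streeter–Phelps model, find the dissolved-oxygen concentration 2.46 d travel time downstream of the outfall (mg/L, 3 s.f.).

Mixed DO = (20.6×9.99 + 3.15×2.38)/(20.6+3.15) = 213.3/23.75 = 8.981 mg/L.
Mixed L₀ = (20.6×4.83 + 3.15×139)/(23.75) = 537.3/23.75 = 22.63 mg/L.
Initial deficit D₀ = C_s − DO₀ = 10.7 − 8.981 = 1.719 mg/L.
D(2.46) = [0.374×22.63/(1.07−0.374)](e^(−0.374×2.46) − e^(−1.07×2.46)) + 1.719 e^(−1.07×2.46)
= 12.16 × (0.3985 − 0.07192) + 1.719 × 0.07192 = 4.094 mg/L.
DO = 10.7 − 4.094 = 6.606 mg/L.

DO ≈ 6.61 mg/L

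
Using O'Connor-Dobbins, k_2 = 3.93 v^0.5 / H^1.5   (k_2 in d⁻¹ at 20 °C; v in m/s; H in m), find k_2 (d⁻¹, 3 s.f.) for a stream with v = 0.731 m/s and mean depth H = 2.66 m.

k_2 ≈ 0.775 d⁻¹

k_2 = 3.93 × 0.731^0.5 / 2.66^1.5 = 3.93 × 0.8550 / 4.338 = 0.7745 d⁻¹.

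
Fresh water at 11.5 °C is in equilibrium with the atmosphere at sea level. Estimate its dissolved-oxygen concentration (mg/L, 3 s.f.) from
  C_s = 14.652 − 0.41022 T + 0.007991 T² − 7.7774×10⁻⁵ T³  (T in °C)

C_s = 14.652 − 0.41022×11.5 + 0.007991×11.5² − 7.7774×10⁻⁵×11.5³ = 10.87 mg/L.

C_s ≈ 10.9 mg/L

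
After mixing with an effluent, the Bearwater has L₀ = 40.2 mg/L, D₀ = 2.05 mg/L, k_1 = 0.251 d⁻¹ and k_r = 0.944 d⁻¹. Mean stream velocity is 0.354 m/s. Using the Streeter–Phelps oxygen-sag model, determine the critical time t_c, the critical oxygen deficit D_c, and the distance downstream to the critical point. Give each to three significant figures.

t_c ≈ 1.69 d; D_c ≈ 6.99 mg/L; x_c ≈ 51.8 km

t_c = [1/(k_r−k_1)] ln[(k_r/k_1)(1 − D₀(k_r−k_1)/(k_1 L₀))]
= [1/(0.944−0.251)] ln[(0.944/0.251)(1 − 2.05×0.6930/(0.251×40.2))]
= (1/0.6930) ln[3.761 × 0.8592] = 1.443 × ln(3.231) = 1.443 × 1.173 = 1.693 d.
L(t_c) = L₀ e^(−k_1 t_c) = 40.2 × 0.6539 = 26.29 mg/L, and at the critical point k_r D_c = k_1 L, so D_c = (0.251/0.944) × 26.29 = 6.989 mg/L.
x_c = v t_c = 0.354 m/s × 1.693 d × 86400 s/d = 51770 m ≈ 51.8 km.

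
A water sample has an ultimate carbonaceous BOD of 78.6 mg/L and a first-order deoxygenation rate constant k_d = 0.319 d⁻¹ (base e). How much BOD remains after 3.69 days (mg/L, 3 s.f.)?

L_t = L₀ e^(−k_d t) = 78.6 × e^(−0.319×3.69) = 78.6 × 0.3082 = 24.22 mg/L.

L ≈ 24.2 mg/L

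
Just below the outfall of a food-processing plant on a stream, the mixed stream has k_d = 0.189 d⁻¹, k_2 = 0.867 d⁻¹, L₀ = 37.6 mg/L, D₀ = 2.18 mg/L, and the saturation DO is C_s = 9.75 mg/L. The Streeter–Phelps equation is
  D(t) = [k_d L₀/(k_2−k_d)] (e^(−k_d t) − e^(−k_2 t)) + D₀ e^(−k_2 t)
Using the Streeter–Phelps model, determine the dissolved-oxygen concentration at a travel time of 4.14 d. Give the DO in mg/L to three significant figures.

k_d L₀/(k_2−k_d) = 0.189×37.6/(0.867−0.189) = 7.106/0.6780 = 10.48 mg/L.
e^(−k_d t) = e^(−0.189×4.140) = 0.4573; e^(−k_2 t) = e^(−0.867×4.140) = 0.02762.
D = 10.48 × (0.4573 − 0.02762) + 2.18 × 0.02762 = 4.503 + 0.06020 = 4.564 mg/L.
DO = C_s − D = 9.75 − 4.564 = 5.186 mg/L.

DO ≈ 5.19 mg/L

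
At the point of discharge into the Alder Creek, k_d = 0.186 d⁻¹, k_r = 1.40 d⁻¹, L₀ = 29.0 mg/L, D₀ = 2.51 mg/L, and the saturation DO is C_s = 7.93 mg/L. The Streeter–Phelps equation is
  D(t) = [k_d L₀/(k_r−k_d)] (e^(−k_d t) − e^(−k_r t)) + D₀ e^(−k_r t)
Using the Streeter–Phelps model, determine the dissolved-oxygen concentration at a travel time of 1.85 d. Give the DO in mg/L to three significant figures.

k_d L₀/(k_r−k_d) = 0.186×29.0/(1.40−0.186) = 5.394/1.214 = 4.443 mg/L.
e^(−k_d t) = e^(−0.186×1.850) = 0.7089; e^(−k_r t) = e^(−1.40×1.850) = 0.07502.
D = 4.443 × (0.7089 − 0.07502) + 2.51 × 0.07502 = 2.816 + 0.1883 = 3.005 mg/L.
DO = C_s − D = 7.93 − 3.005 = 4.925 mg/L.

DO ≈ 4.93 mg/L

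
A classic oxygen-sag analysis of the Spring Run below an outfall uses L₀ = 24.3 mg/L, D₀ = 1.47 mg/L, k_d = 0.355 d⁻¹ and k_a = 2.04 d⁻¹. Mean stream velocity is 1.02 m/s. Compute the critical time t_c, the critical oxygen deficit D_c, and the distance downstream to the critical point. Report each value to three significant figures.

t_c ≈ 0.837 d; D_c ≈ 3.14 mg/L; x_c ≈ 73.8 km

t_c = [1/(k_a−k_d)] ln[(k_a/k_d)(1 − D₀(k_a−k_d)/(k_d L₀))]
= [1/(2.04−0.355)] ln[(2.04/0.355)(1 − 1.47×1.685/(0.355×24.3))]
= (1/1.685) ln[5.746 × 0.7129] = 0.5935 × ln(4.096) = 0.5935 × 1.410 = 0.8369 d.
L(t_c) = L₀ e^(−k_d t_c) = 24.3 × 0.7430 = 18.05 mg/L, and at the critical point k_a D_c = k_d L, so D_c = (0.355/2.04) × 18.05 = 3.142 mg/L.
x_c = v t_c = 1.02 m/s × 0.8369 d × 86400 s/d = 73750 m ≈ 73.8 km.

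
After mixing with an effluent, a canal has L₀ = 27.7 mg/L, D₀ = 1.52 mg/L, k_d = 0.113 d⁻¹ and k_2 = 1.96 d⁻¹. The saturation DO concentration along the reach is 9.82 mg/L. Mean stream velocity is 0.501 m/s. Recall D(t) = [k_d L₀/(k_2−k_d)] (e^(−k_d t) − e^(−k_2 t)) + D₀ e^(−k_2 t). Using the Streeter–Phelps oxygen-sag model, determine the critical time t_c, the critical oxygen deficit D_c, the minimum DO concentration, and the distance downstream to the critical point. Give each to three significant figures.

At the critical point dD/dt = 0, so k_d L₀ e^(−k_d t) = k_2 D. Substituting D(t) from the Streeter–Phelps equation and solving for t gives
t_c = ln[(k_2/k_d)(1 − D₀(k_2−k_d)/(k_d L₀))] / (k_2−k_d).
Here k_2−k_d = 1.847 d⁻¹ and 1 − D₀(k_2−k_d)/(k_d L₀) = 1 − 1.52×1.847/(0.113×27.7) = 0.1031, so
t_c = ln(17.35 × 0.1031) / 1.847 = 0.5811 / 1.847 = 0.3146 d.
L(t_c) = L₀ e^(−k_d t_c) = 27.7 × 0.9651 = 26.73 mg/L, and at the critical point k_2 D_c = k_d L, so D_c = (0.113/1.96) × 26.73 = 1.541 mg/L.
Minimum DO = C_s − D_c = 9.82 − 1.541 = 8.279 mg/L.
x_c = v t_c = 0.501 m/s × 0.3146 d × 86400 s/d = 13620 m ≈ 13.6 km.

t_c ≈ 0.315 d; D_c ≈ 1.54 mg/L; min DO ≈ 8.28 mg/L; x_c ≈ 13.6 km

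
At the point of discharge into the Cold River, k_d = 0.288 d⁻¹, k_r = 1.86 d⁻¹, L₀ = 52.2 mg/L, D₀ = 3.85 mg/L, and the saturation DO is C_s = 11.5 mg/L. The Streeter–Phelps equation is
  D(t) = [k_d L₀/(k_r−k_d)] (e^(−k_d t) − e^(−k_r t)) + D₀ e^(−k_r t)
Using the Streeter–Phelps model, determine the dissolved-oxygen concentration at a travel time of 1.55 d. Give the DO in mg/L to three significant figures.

k_d L₀/(k_r−k_d) = 0.288×52.2/(1.86−0.288) = 15.03/1.572 = 9.563 mg/L.
e^(−k_d t) = e^(−0.288×1.550) = 0.6399; e^(−k_r t) = e^(−1.86×1.550) = 0.05597.
D = 9.563 × (0.6399 − 0.05597) + 3.85 × 0.05597 = 5.585 + 0.2155 = 5.800 mg/L.
DO = C_s − D = 11.5 − 5.800 = 5.700 mg/L.

DO ≈ 5.70 mg/L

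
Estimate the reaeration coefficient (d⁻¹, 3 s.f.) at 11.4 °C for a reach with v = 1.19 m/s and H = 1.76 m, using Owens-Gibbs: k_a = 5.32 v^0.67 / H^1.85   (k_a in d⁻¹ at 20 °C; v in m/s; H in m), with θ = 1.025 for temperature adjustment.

k_a ≈ 1.70 d⁻¹

k_a(20) = 5.32 × 1.19^0.67 / 1.76^1.85 = 5.32 × 1.124 / 2.846 = 2.101 d⁻¹.
k_a(11.4) = 2.101 × 1.025^(11.4−20) = 2.101 × 0.8087 = 1.699 d⁻¹.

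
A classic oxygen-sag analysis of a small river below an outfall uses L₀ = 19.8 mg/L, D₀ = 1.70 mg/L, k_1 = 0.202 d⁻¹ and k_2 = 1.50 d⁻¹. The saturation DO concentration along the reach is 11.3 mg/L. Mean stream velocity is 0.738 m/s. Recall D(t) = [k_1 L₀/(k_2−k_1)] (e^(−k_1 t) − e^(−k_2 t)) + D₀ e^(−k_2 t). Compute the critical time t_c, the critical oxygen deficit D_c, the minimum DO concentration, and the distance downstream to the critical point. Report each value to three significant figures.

t_c ≈ 0.927 d; D_c ≈ 2.21 mg/L; min DO ≈ 9.09 mg/L; x_c ≈ 59.1 km

At the critical point dD/dt = 0, so k_1 L₀ e^(−k_1 t) = k_2 D. Substituting D(t) from the Streeter–Phelps equation and solving for t gives
t_c = ln[(k_2/k_1)(1 − D₀(k_2−k_1)/(k_1 L₀))] / (k_2−k_1).
Here k_2−k_1 = 1.298 d⁻¹ and 1 − D₀(k_2−k_1)/(k_1 L₀) = 1 − 1.70×1.298/(0.202×19.8) = 0.4483, so
t_c = ln(7.426 × 0.4483) / 1.298 = 1.203 / 1.298 = 0.9265 d.
L(t_c) = L₀ e^(−k_1 t_c) = 19.8 × 0.8293 = 16.42 mg/L, and at the critical point k_2 D_c = k_1 L, so D_c = (0.202/1.50) × 16.42 = 2.211 mg/L.
Minimum DO = C_s − D_c = 11.3 − 2.211 = 9.089 mg/L.
x_c = v t_c = 0.738 m/s × 0.9265 d × 86400 s/d = 59080 m ≈ 59.1 km.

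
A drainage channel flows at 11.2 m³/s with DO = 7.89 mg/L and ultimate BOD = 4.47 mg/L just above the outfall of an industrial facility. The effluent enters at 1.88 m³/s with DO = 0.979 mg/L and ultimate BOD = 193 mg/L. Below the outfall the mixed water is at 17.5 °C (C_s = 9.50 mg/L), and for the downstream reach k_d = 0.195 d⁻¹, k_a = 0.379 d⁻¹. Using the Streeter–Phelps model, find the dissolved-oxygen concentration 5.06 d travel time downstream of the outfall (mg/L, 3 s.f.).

DO ≈ 1.56 mg/L

Mixed DO = (11.2×7.89 + 1.88×0.979)/(11.2+1.88) = 90.21/13.08 = 6.897 mg/L.
Mixed L₀ = (11.2×4.47 + 1.88×193)/(13.08) = 412.9/13.08 = 31.57 mg/L.
Initial deficit D₀ = C_s − DO₀ = 9.50 − 6.897 = 2.603 mg/L.
D(5.06) = [0.195×31.57/(0.379−0.195)](e^(−0.195×5.06) − e^(−0.379×5.06)) + 2.603 e^(−0.379×5.06)
= 33.45 × (0.3728 − 0.1469) + 2.603 × 0.1469 = 7.939 mg/L.
DO = 9.50 − 7.939 = 1.561 mg/L.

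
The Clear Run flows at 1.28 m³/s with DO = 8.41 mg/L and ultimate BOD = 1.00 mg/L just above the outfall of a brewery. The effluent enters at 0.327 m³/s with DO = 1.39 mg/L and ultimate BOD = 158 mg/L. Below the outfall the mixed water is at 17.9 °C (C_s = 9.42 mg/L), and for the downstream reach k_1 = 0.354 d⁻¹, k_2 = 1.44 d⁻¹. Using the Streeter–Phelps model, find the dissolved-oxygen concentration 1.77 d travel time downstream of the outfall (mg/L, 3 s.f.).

DO ≈ 4.33 mg/L

Mixed DO = (1.28×8.41 + 0.327×1.39)/(1.28+0.327) = 11.22/1.607 = 6.982 mg/L.
Mixed L₀ = (1.28×1.00 + 0.327×158)/(1.607) = 52.95/1.607 = 32.95 mg/L.
Initial deficit D₀ = C_s − DO₀ = 9.42 − 6.982 = 2.438 mg/L.
D(1.77) = [0.354×32.95/(1.44−0.354)](e^(−0.354×1.77) − e^(−1.44×1.77)) + 2.438 e^(−1.44×1.77)
= 10.74 × (0.5344 − 0.07818) + 2.438 × 0.07818 = 5.091 mg/L.
DO = 9.42 − 5.091 = 4.329 mg/L.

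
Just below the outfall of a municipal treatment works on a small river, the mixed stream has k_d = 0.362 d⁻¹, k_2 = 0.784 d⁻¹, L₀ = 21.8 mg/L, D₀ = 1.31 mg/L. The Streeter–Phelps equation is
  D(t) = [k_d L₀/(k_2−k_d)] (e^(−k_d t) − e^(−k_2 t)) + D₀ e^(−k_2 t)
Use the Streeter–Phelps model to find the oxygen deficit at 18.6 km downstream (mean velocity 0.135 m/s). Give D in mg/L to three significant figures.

D ≈ 5.52 mg/L

Travel time t = x/v = 18.6 km / (0.135 m/s) = 18600 m / 0.135 m/s = 137800 s = 1.595 d.
k_d L₀/(k_2−k_d) = 0.362×21.8/(0.784−0.362) = 7.892/0.4220 = 18.70 mg/L.
e^(−k_d t) = e^(−0.362×1.595) = 0.5614; e^(−k_2 t) = e^(−0.784×1.595) = 0.2864.
D = 18.70 × (0.5614 − 0.2864) + 1.31 × 0.2864 = 5.142 + 0.3752 = 5.518 mg/L.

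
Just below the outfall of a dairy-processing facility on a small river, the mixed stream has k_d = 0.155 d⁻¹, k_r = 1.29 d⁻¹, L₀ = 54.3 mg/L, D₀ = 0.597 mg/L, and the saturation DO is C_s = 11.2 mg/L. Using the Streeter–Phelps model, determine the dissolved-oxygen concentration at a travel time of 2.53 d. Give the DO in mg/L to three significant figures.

k_d L₀/(k_r−k_d) = 0.155×54.3/(1.29−0.155) = 8.416/1.135 = 7.415 mg/L.
e^(−k_d t) = e^(−0.155×2.530) = 0.6756; e^(−k_r t) = e^(−1.29×2.530) = 0.03825.
D = 7.415 × (0.6756 − 0.03825) + 0.597 × 0.03825 = 4.726 + 0.02283 = 4.749 mg/L.
DO = C_s − D = 11.2 − 4.749 = 6.451 mg/L.

DO ≈ 6.45 mg/L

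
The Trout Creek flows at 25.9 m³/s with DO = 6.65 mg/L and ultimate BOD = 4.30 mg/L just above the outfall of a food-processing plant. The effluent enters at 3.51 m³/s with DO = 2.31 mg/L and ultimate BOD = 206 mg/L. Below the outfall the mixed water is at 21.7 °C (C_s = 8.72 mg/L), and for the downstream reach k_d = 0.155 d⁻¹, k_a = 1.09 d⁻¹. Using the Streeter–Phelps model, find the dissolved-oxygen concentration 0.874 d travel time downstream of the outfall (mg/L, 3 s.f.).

Mixed DO = (25.9×6.65 + 3.51×2.31)/(25.9+3.51) = 180.3/29.41 = 6.132 mg/L.
Mixed L₀ = (25.9×4.30 + 3.51×206)/(29.41) = 834.4/29.41 = 28.37 mg/L.
Initial deficit D₀ = C_s − DO₀ = 8.72 − 6.132 = 2.588 mg/L.
D(0.874) = [0.155×28.37/(1.09−0.155)](e^(−0.155×0.874) − e^(−1.09×0.874)) + 2.588 e^(−1.09×0.874)
= 4.703 × (0.8733 − 0.3857) + 2.588 × 0.3857 = 3.292 mg/L.
DO = 8.72 − 3.292 = 5.428 mg/L.

DO ≈ 5.43 mg/L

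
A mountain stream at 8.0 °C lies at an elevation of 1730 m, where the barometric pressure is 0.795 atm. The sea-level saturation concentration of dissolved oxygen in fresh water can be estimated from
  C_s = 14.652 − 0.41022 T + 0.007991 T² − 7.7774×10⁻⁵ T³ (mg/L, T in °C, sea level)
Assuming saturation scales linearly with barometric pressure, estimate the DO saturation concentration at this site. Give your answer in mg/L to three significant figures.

At sea level: C_s = 14.652 − 0.41022×8.0 + 0.007991×8.0² − 7.7774×10⁻⁵×8.0³ = 11.84 mg/L.
Pressure correction: C_s' = 11.84 × 0.795 = 9.414 mg/L.

C_s ≈ 9.41 mg/L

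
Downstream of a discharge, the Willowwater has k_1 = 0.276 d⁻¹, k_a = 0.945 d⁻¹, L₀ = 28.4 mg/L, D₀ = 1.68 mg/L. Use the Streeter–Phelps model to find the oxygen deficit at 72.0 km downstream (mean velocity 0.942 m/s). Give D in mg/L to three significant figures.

D ≈ 4.83 mg/L

Travel time t = x/v = 72.0 km / (0.942 m/s) = 72000 m / 0.942 m/s = 76430 s = 0.8846 d.
k_1 L₀/(k_a−k_1) = 0.276×28.4/(0.945−0.276) = 7.838/0.6690 = 11.72 mg/L.
e^(−k_1 t) = e^(−0.276×0.8846) = 0.7834; e^(−k_a t) = e^(−0.945×0.8846) = 0.4334.
D = 11.72 × (0.7834 − 0.4334) + 1.68 × 0.4334 = 4.100 + 0.7282 = 4.828 mg/L.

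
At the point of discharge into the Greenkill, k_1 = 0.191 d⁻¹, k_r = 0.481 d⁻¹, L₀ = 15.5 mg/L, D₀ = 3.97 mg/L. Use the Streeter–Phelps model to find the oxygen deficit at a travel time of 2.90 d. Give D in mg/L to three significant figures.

k_1 L₀/(k_r−k_1) = 0.191×15.5/(0.481−0.191) = 2.961/0.2900 = 10.21 mg/L.
e^(−k_1 t) = e^(−0.191×2.900) = 0.5747; e^(−k_r t) = e^(−0.481×2.900) = 0.2479.
D = 10.21 × (0.5747 − 0.2479) + 3.97 × 0.2479 = 3.337 + 0.9840 = 4.321 mg/L.

D ≈ 4.32 mg/L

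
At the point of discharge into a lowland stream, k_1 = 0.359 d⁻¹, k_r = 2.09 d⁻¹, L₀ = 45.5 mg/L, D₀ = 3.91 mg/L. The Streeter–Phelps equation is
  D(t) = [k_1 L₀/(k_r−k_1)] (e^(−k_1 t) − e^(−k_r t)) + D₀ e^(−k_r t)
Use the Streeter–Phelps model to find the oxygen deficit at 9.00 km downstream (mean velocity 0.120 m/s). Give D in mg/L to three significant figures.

Travel time t = x/v = 9.00 km / (0.120 m/s) = 9000 m / 0.120 m/s = 75000 s = 0.8681 d.
k_1 L₀/(k_r−k_1) = 0.359×45.5/(2.09−0.359) = 16.33/1.731 = 9.436 mg/L.
e^(−k_1 t) = e^(−0.359×0.8681) = 0.7323; e^(−k_r t) = e^(−2.09×0.8681) = 0.1630.
D = 9.436 × (0.7323 − 0.1630) + 3.91 × 0.1630 = 5.372 + 0.6372 = 6.009 mg/L.

D ≈ 6.01 mg/L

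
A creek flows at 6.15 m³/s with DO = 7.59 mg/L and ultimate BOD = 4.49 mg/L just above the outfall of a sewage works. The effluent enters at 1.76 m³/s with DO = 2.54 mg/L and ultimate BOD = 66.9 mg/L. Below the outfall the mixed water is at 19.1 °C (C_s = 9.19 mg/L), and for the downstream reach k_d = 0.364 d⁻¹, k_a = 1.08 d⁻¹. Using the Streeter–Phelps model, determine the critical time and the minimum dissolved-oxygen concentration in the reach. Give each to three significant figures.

t_c ≈ 1.04 d; minimum DO ≈ 4.94 mg/L

Mixed DO = (6.15×7.59 + 1.76×2.54)/(6.15+1.76) = 51.15/7.910 = 6.466 mg/L.
Mixed L₀ = (6.15×4.49 + 1.76×66.9)/(7.910) = 145.4/7.910 = 18.38 mg/L.
Initial deficit D₀ = C_s − DO₀ = 9.19 − 6.466 = 2.724 mg/L.
t_c = (1/0.7160) ln[(1.08/0.364)(1 − 2.724×0.7160/(0.364×18.38))] = 1.397 × ln(2.102) = 1.038 d.
D_c = (0.364/1.08) × 18.38 × e^(−0.364×1.038) = 0.3370 × 18.38 × 0.6855 = 4.245 mg/L.
Minimum DO = 9.19 − 4.245 = 4.945 mg/L.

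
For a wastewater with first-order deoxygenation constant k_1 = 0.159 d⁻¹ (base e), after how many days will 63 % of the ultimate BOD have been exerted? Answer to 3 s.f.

y/L₀ = 1 − e^(−k_1 t) = 0.63 ⇒ e^(−k_1 t) = 0.370
t = −ln(0.370) / 0.159 = 0.9943 / 0.159 = 6.253 d.

t ≈ 6.25 d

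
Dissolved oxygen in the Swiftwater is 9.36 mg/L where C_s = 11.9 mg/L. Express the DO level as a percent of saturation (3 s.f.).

78.7 % saturation

% saturation = C/C_s × 100 = 9.36/11.9 × 100 = 78.7 %.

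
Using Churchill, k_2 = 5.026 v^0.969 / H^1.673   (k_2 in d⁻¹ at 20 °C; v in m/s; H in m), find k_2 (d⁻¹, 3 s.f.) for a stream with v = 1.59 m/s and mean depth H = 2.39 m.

k_2 ≈ 1.83 d⁻¹

k_2 = 5.026 × 1.59^0.969 / 2.39^1.673 = 5.026 × 1.567 / 4.296 = 1.834 d⁻¹.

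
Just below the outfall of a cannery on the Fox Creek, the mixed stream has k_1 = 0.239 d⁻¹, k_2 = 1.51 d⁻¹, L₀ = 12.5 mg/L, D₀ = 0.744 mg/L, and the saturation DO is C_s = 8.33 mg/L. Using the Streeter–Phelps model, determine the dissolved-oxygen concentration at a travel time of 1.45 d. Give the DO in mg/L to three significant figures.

DO ≈ 6.85 mg/L

k_1 L₀/(k_2−k_1) = 0.239×12.5/(1.51−0.239) = 2.987/1.271 = 2.351 mg/L.
e^(−k_1 t) = e^(−0.239×1.450) = 0.7071; e^(−k_2 t) = e^(−1.51×1.450) = 0.1120.
D = 2.351 × (0.7071 − 0.1120) + 0.744 × 0.1120 = 1.399 + 0.08331 = 1.482 mg/L.
DO = C_s − D = 8.33 − 1.482 = 6.848 mg/L.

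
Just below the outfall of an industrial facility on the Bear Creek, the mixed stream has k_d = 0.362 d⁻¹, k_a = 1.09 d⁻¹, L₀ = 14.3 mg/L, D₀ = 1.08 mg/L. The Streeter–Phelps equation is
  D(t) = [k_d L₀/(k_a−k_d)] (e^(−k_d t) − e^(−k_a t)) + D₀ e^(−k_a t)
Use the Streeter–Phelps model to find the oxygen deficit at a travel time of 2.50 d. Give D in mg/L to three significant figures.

D ≈ 2.48 mg/L

k_d L₀/(k_a−k_d) = 0.362×14.3/(1.09−0.362) = 5.177/0.7280 = 7.111 mg/L.
e^(−k_d t) = e^(−0.362×2.500) = 0.4045; e^(−k_a t) = e^(−1.09×2.500) = 0.06555.
D = 7.111 × (0.4045 − 0.06555) + 1.08 × 0.06555 = 2.411 + 0.07079 = 2.481 mg/L.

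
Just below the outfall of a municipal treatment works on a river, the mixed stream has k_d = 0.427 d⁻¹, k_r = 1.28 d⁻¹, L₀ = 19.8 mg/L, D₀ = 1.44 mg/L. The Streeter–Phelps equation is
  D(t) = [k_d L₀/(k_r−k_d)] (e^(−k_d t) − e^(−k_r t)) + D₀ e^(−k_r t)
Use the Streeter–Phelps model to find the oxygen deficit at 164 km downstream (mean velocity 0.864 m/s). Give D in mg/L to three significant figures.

Travel time t = x/v = 164 km / (0.864 m/s) = 164000 m / 0.864 m/s = 189800 s = 2.197 d.
k_d L₀/(k_r−k_d) = 0.427×19.8/(1.28−0.427) = 8.455/0.8530 = 9.912 mg/L.
e^(−k_d t) = e^(−0.427×2.197) = 0.3914; e^(−k_r t) = e^(−1.28×2.197) = 0.06008.
D = 9.912 × (0.3914 − 0.06008) + 1.44 × 0.06008 = 3.284 + 0.08652 = 3.370 mg/L.

D ≈ 3.37 mg/L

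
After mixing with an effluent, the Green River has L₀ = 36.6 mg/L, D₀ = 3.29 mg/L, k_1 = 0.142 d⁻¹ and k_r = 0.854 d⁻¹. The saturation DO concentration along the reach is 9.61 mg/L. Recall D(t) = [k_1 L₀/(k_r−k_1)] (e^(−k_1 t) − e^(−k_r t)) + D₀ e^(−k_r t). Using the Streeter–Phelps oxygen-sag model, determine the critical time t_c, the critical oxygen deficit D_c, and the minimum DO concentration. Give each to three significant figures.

t_c ≈ 1.68 d; D_c ≈ 4.80 mg/L; min DO ≈ 4.81 mg/L

At the critical point dD/dt = 0, so k_1 L₀ e^(−k_1 t) = k_r D. Substituting D(t) from the Streeter–Phelps equation and solving for t gives
t_c = ln[(k_r/k_1)(1 − D₀(k_r−k_1)/(k_1 L₀))] / (k_r−k_1).
Here k_r−k_1 = 0.7120 d⁻¹ and 1 − D₀(k_r−k_1)/(k_1 L₀) = 1 − 3.29×0.7120/(0.142×36.6) = 0.5493, so
t_c = ln(6.014 × 0.5493) / 0.7120 = 1.195 / 0.7120 = 1.678 d.
D_c = (k_1/k_r) L₀ e^(−k_1 t_c) = (0.142/0.854) × 36.6 × e^(−0.142×1.678) = 0.1663 × 36.6 × 0.7880 = 4.795 mg/L.
Minimum DO = C_s − D_c = 9.61 − 4.795 = 4.815 mg/L.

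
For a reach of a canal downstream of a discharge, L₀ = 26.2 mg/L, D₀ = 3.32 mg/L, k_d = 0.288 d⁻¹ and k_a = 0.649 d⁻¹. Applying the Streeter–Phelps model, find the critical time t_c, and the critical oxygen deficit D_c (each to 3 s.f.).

t_c ≈ 1.77 d; D_c ≈ 6.98 mg/L

With k_a/k_d = 2.253 and 1 − D₀(k_a−k_d)/(k_d L₀) = 0.8412,
t_c = ln(2.253 × 0.8412) / (0.649 − 0.288) = ln(1.896) / 0.3610 = 0.6395/0.3610 = 1.771 d.
L(t_c) = L₀ e^(−k_d t_c) = 26.2 × 0.6004 = 15.73 mg/L, and at the critical point k_a D_c = k_d L, so D_c = (0.288/0.649) × 15.73 = 6.980 mg/L.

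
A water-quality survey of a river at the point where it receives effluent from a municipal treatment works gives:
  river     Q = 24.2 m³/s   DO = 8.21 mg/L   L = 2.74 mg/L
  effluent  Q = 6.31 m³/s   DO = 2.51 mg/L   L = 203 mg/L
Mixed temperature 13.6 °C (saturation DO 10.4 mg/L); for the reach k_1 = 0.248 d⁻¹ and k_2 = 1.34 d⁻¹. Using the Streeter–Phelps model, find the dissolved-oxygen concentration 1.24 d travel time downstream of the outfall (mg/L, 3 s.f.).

DO ≈ 4.29 mg/L

Mixed DO = (24.2×8.21 + 6.31×2.51)/(24.2+6.31) = 214.5/30.51 = 7.031 mg/L.
Mixed L₀ = (24.2×2.74 + 6.31×203)/(30.51) = 1347/30.51 = 44.16 mg/L.
Initial deficit D₀ = C_s − DO₀ = 10.4 − 7.031 = 3.369 mg/L.
D(1.24) = [0.248×44.16/(1.34−0.248)](e^(−0.248×1.24) − e^(−1.34×1.24)) + 3.369 e^(−1.34×1.24)
= 10.03 × (0.7353 − 0.1898) + 3.369 × 0.1898 = 6.109 mg/L.
DO = 10.4 − 6.109 = 4.291 mg/L.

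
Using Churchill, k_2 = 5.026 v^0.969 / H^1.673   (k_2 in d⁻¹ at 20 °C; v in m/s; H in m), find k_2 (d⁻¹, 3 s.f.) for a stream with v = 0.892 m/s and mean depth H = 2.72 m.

k_2 = 5.026 × 0.892^0.969 / 2.72^1.673 = 5.026 × 0.8952 / 5.334 = 0.8435 d⁻¹.

k_2 ≈ 0.844 d⁻¹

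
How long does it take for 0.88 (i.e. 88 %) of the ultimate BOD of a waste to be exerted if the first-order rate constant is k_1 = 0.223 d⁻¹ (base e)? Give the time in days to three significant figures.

t ≈ 9.51 d

y/L₀ = 1 − e^(−k_1 t) = 0.88 ⇒ e^(−k_1 t) = 0.120
t = −ln(0.120) / 0.223 = 2.120 / 0.223 = 9.508 d.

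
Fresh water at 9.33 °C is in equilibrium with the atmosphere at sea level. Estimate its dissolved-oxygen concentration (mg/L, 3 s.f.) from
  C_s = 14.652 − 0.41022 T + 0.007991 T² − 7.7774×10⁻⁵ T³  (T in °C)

C_s = 14.652 − 0.41022×9.33 + 0.007991×9.33² − 7.7774×10⁻⁵×9.33³ = 11.46 mg/L.

C_s ≈ 11.5 mg/L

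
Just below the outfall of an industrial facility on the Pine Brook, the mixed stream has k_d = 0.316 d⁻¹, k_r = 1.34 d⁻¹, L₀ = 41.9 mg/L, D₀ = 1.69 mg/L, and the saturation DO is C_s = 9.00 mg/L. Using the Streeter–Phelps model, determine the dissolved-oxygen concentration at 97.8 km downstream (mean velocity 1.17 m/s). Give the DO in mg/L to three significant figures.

DO ≈ 2.55 mg/L

Travel time t = x/v = 97.8 km / (1.17 m/s) = 97800 m / 1.17 m/s = 83590 s = 0.9675 d.
k_d L₀/(k_r−k_d) = 0.316×41.9/(1.34−0.316) = 13.24/1.024 = 12.93 mg/L.
e^(−k_d t) = e^(−0.316×0.9675) = 0.7366; e^(−k_r t) = e^(−1.34×0.9675) = 0.2735.
D = 12.93 × (0.7366 − 0.2735) + 1.69 × 0.2735 = 5.988 + 0.4622 = 6.450 mg/L.
DO = C_s − D = 9.00 − 6.450 = 2.550 mg/L.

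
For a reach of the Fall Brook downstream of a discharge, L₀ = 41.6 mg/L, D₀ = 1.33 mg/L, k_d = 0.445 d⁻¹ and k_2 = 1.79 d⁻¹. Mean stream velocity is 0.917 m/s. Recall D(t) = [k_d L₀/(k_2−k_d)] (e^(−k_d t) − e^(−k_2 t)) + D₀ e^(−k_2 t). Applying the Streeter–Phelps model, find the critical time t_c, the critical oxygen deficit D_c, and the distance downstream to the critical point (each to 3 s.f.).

At the critical point dD/dt = 0, so k_d L₀ e^(−k_d t) = k_2 D. Substituting D(t) from the Streeter–Phelps equation and solving for t gives
t_c = ln[(k_2/k_d)(1 − D₀(k_2−k_d)/(k_d L₀))] / (k_2−k_d).
Here k_2−k_d = 1.345 d⁻¹ and 1 − D₀(k_2−k_d)/(k_d L₀) = 1 − 1.33×1.345/(0.445×41.6) = 0.9034, so
t_c = ln(4.022 × 0.9034) / 1.345 = 1.290 / 1.345 = 0.9593 d.
D_c = (k_d/k_2) L₀ e^(−k_d t_c) = (0.445/1.79) × 41.6 × e^(−0.445×0.9593) = 0.2486 × 41.6 × 0.6525 = 6.748 mg/L.
x_c = v t_c = 0.917 m/s × 0.9593 d × 86400 s/d = 76000 m ≈ 76.0 km.

t_c ≈ 0.959 d; D_c ≈ 6.75 mg/L; x_c ≈ 76.0 km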